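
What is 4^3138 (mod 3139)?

4^1 ≡ 4 (mod 3139)
4^2 ≡ 4^2 = 16 ≡ 16 (mod 3139)
4^4 ≡ 16^2 = 256 ≡ 256 (mod 3139)
4^8 ≡ 256^2 = 65536 ≡ 2756 (mod 3139)
4^16 ≡ 2756^2 = 7595536 ≡ 2295 (mod 3139)
4^32 ≡ 2295^2 = 5267025 ≡ 2922 (mod 3139)
4^64 ≡ 2922^2 = 8538084 ≡ 4 (mod 3139)
4^128 ≡ 4^2 = 16 ≡ 16 (mod 3139)
4^256 ≡ 16^2 = 256 ≡ 256 (mod 3139)
4^512 ≡ 256^2 = 65536 ≡ 2756 (mod 3139)
4^1024 ≡ 2756^2 = 7595536 ≡ 2295 (mod 3139)
4^2048 ≡ 2295^2 = 5267025 ≡ 2922 (mod 3139)
3138 = 2048 + 1024 + 64 + 2 in binary powers of 2.
So 4^3138 ≡ 2922 · 2295 · 4 · 16 ≡ 446 (mod 3139).
Since 446 ≠ 1, base 4 is a Fermat witness: 3139 is composite.

446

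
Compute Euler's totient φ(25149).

16400

Factor: 25149 = 3 · 83 · 101.
φ(25149) = (3−1) · (83−1) · (101−1) = 2 · 82 · 100 = 16400.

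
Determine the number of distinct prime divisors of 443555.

5

443555 = 5 · 88711
88711 = 7 · 12673
12673 = 19 · 667
667 = 23 · 29
443555 = 5 · 7 · 19 · 23 · 29, which has 5 distinct prime factors.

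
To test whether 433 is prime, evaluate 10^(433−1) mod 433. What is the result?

10^1 ≡ 10 (mod 433)
10^2 ≡ 10^2 = 100 ≡ 100 (mod 433)
10^4 ≡ 100^2 = 10000 ≡ 41 (mod 433)
10^8 ≡ 41^2 = 1681 ≡ 382 (mod 433)
10^16 ≡ 382^2 = 145924 ≡ 3 (mod 433)
10^32 ≡ 3^2 = 9 ≡ 9 (mod 433)
10^64 ≡ 9^2 = 81 ≡ 81 (mod 433)
10^128 ≡ 81^2 = 6561 ≡ 66 (mod 433)
10^256 ≡ 66^2 = 4356 ≡ 26 (mod 433)
432 = 256 + 128 + 32 + 16 in binary powers of 2.
So 10^432 ≡ 26 · 66 · 9 · 3 ≡ 1 (mod 433).
Since the result is 1, base 10 gives no evidence that 433 is composite.

1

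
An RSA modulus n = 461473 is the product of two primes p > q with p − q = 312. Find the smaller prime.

Since p = q + 312, we have 461473 = q(q + 312), so q² + 312q − 461473 = 0.
Discriminant: 312² + 4·461473 = 97344 + 1845892 = 1943236; √1943236 = 1394.
q = (−312 + 1394)/2 = 541, and p = q + 312 = 853.
Check: 541 · 853 = 461473.

541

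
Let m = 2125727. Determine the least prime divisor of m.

41

2125727 is odd.
Digit sum 26, not divisible by 3.
Ends in 7: not divisible by 5.
7: 2125727 = 7·303675 + 2
11: 2125727 = 11·193247 + 10
13: 2125727 = 13·163517 + 6
17: 2125727 = 17·125042 + 13
19: 2125727 = 19·111880 + 7
23: 2125727 = 23·92422 + 21
29: 2125727 = 29·73300 + 27
31: 2125727 = 31·68571 + 26
37: 2125727 = 37·57452 + 3
41: 2125727 = 41·51847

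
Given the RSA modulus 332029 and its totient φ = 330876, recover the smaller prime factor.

547

φ(n) = (p−1)(q−1) = n − (p+q) + 1, so p + q = 332029 − 330876 + 1 = 1154.
p and q are the roots of t² − 1154t + 332029 = 0.
Discriminant: 1154² − 4·332029 = 1331716 − 1328116 = 3600; √3600 = 60.
q = (1154 − 60)/2 = 547, p = (1154 + 60)/2 = 607.
Check: 547 · 607 = 332029.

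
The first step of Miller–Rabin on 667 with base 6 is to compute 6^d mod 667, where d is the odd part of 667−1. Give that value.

667 − 1 = 666 = 2^1 · 333, so d = 333.
6^1 ≡ 6 (mod 667)
6^2 ≡ 6^2 = 36 ≡ 36 (mod 667)
6^4 ≡ 36^2 = 1296 ≡ 629 (mod 667)
6^8 ≡ 629^2 = 395641 ≡ 110 (mod 667)
6^16 ≡ 110^2 = 12100 ≡ 94 (mod 667)
6^32 ≡ 94^2 = 8836 ≡ 165 (mod 667)
6^64 ≡ 165^2 = 27225 ≡ 545 (mod 667)
6^128 ≡ 545^2 = 297025 ≡ 210 (mod 667)
6^256 ≡ 210^2 = 44100 ≡ 78 (mod 667)
333 = 256 + 64 + 8 + 4 + 1 in binary powers of 2.
So 6^333 ≡ 78 · 545 · 110 · 629 · 6 ≡ 9 (mod 667).
Squaring chain: 9; never reaches −1, so base 6 is a Miller–Rabin witness that 667 is composite.

9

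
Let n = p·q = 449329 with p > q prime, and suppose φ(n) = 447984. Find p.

φ(n) = (p−1)(q−1) = n − (p+q) + 1, so p + q = 449329 − 447984 + 1 = 1346.
p and q are the roots of t² − 1346t + 449329 = 0.
Discriminant: 1346² − 4·449329 = 1811716 − 1797316 = 14400; √14400 = 120.
q = (1346 − 120)/2 = 613, p = (1346 + 120)/2 = 733.
Check: 613 · 733 = 449329.

733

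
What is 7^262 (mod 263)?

1

7^1 ≡ 7 (mod 263)
7^2 ≡ 7^2 = 49 ≡ 49 (mod 263)
7^4 ≡ 49^2 = 2401 ≡ 34 (mod 263)
7^8 ≡ 34^2 = 1156 ≡ 104 (mod 263)
7^16 ≡ 104^2 = 10816 ≡ 33 (mod 263)
7^32 ≡ 33^2 = 1089 ≡ 37 (mod 263)
7^64 ≡ 37^2 = 1369 ≡ 54 (mod 263)
7^128 ≡ 54^2 = 2916 ≡ 23 (mod 263)
7^256 ≡ 23^2 = 529 ≡ 3 (mod 263)
262 = 256 + 4 + 2 in binary powers of 2.
So 7^262 ≡ 3 · 34 · 49 ≡ 1 (mod 263).
Since the result is 1, base 7 gives no evidence that 263 is composite.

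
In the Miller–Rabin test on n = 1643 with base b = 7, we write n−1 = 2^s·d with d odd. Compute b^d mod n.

640

1643 − 1 = 1642 = 2^1 · 821, so d = 821.
7^1 ≡ 7 (mod 1643)
7^2 ≡ 7^2 = 49 ≡ 49 (mod 1643)
7^4 ≡ 49^2 = 2401 ≡ 758 (mod 1643)
7^8 ≡ 758^2 = 574564 ≡ 1157 (mod 1643)
7^16 ≡ 1157^2 = 1338649 ≡ 1247 (mod 1643)
7^32 ≡ 1247^2 = 1555009 ≡ 731 (mod 1643)
7^64 ≡ 731^2 = 534361 ≡ 386 (mod 1643)
7^128 ≡ 386^2 = 148996 ≡ 1126 (mod 1643)
7^256 ≡ 1126^2 = 1267876 ≡ 1123 (mod 1643)
7^512 ≡ 1123^2 = 1261129 ≡ 948 (mod 1643)
821 = 512 + 256 + 32 + 16 + 4 + 1 in binary powers of 2.
So 7^821 ≡ 948 · 1123 · 731 · 1247 · 758 · 7 ≡ 640 (mod 1643).
Squaring chain: 640; never reaches −1, so base 7 is a Miller–Rabin witness that 1643 is composite.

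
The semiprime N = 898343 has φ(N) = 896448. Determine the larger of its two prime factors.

φ(n) = (p−1)(q−1) = n − (p+q) + 1, so p + q = 898343 − 896448 + 1 = 1896.
p and q are the roots of t² − 1896t + 898343 = 0.
Discriminant: 1896² − 4·898343 = 3594816 − 3593372 = 1444; √1444 = 38.
q = (1896 − 38)/2 = 929, p = (1896 + 38)/2 = 967.
Check: 929 · 967 = 898343.

967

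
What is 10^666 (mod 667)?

236

10^1 ≡ 10 (mod 667)
10^2 ≡ 10^2 = 100 ≡ 100 (mod 667)
10^4 ≡ 100^2 = 10000 ≡ 662 (mod 667)
10^8 ≡ 662^2 = 438244 ≡ 25 (mod 667)
10^16 ≡ 25^2 = 625 ≡ 625 (mod 667)
10^32 ≡ 625^2 = 390625 ≡ 430 (mod 667)
10^64 ≡ 430^2 = 184900 ≡ 141 (mod 667)
10^128 ≡ 141^2 = 19881 ≡ 538 (mod 667)
10^256 ≡ 538^2 = 289444 ≡ 633 (mod 667)
10^512 ≡ 633^2 = 400689 ≡ 489 (mod 667)
666 = 512 + 128 + 16 + 8 + 2 in binary powers of 2.
So 10^666 ≡ 489 · 538 · 625 · 25 · 100 ≡ 236 (mod 667).
Since 236 ≠ 1, base 10 is a Fermat witness: 667 is composite.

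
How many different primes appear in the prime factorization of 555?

555 = 3 · 185
185 = 5 · 37
555 = 3 · 5 · 37, which has 3 distinct prime factors.

3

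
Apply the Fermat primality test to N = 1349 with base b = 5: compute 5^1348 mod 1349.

5^1 ≡ 5 (mod 1349)
5^2 ≡ 5^2 = 25 ≡ 25 (mod 1349)
5^4 ≡ 25^2 = 625 ≡ 625 (mod 1349)
5^8 ≡ 625^2 = 390625 ≡ 764 (mod 1349)
5^16 ≡ 764^2 = 583696 ≡ 928 (mod 1349)
5^32 ≡ 928^2 = 861184 ≡ 522 (mod 1349)
5^64 ≡ 522^2 = 272484 ≡ 1335 (mod 1349)
5^128 ≡ 1335^2 = 1782225 ≡ 196 (mod 1349)
5^256 ≡ 196^2 = 38416 ≡ 644 (mod 1349)
5^512 ≡ 644^2 = 414736 ≡ 593 (mod 1349)
5^1024 ≡ 593^2 = 351649 ≡ 909 (mod 1349)
1348 = 1024 + 256 + 64 + 4 in binary powers of 2.
So 5^1348 ≡ 909 · 644 · 1335 · 625 ≡ 54 (mod 1349).
Since 54 ≠ 1, base 5 is a Fermat witness: 1349 is composite.

54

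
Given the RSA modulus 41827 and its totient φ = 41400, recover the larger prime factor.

φ(n) = (p−1)(q−1) = n − (p+q) + 1, so p + q = 41827 − 41400 + 1 = 428.
p and q are the roots of t² − 428t + 41827 = 0.
Discriminant: 428² − 4·41827 = 183184 − 167308 = 15876; √15876 = 126.
q = (428 − 126)/2 = 151, p = (428 + 126)/2 = 277.
Check: 151 · 277 = 41827.

277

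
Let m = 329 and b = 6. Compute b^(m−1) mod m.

6^1 ≡ 6 (mod 329)
6^2 ≡ 6^2 = 36 ≡ 36 (mod 329)
6^4 ≡ 36^2 = 1296 ≡ 309 (mod 329)
6^8 ≡ 309^2 = 95481 ≡ 71 (mod 329)
6^16 ≡ 71^2 = 5041 ≡ 106 (mod 329)
6^32 ≡ 106^2 = 11236 ≡ 50 (mod 329)
6^64 ≡ 50^2 = 2500 ≡ 197 (mod 329)
6^128 ≡ 197^2 = 38809 ≡ 316 (mod 329)
6^256 ≡ 316^2 = 99856 ≡ 169 (mod 329)
328 = 256 + 64 + 8 in binary powers of 2.
So 6^328 ≡ 169 · 197 · 71 ≡ 267 (mod 329).
Since 267 ≠ 1, base 6 is a Fermat witness: 329 is composite.

267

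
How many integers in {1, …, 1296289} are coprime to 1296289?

Factor: 1296289 = 59 · 127 · 173.
φ(1296289) = (59−1) · (127−1) · (173−1) = 58 · 126 · 172 = 1256976.

1256976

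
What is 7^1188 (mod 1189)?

45

7^1 ≡ 7 (mod 1189)
7^2 ≡ 7^2 = 49 ≡ 49 (mod 1189)
7^4 ≡ 49^2 = 2401 ≡ 23 (mod 1189)
7^8 ≡ 23^2 = 529 ≡ 529 (mod 1189)
7^16 ≡ 529^2 = 279841 ≡ 426 (mod 1189)
7^32 ≡ 426^2 = 181476 ≡ 748 (mod 1189)
7^64 ≡ 748^2 = 559504 ≡ 674 (mod 1189)
7^128 ≡ 674^2 = 454276 ≡ 78 (mod 1189)
7^256 ≡ 78^2 = 6084 ≡ 139 (mod 1189)
7^512 ≡ 139^2 = 19321 ≡ 297 (mod 1189)
7^1024 ≡ 297^2 = 88209 ≡ 223 (mod 1189)
1188 = 1024 + 128 + 32 + 4 in binary powers of 2.
So 7^1188 ≡ 223 · 78 · 748 · 23 ≡ 45 (mod 1189).
Since 45 ≠ 1, base 7 is a Fermat witness: 1189 is composite.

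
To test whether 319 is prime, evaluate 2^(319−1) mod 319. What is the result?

2^1 ≡ 2 (mod 319)
2^2 ≡ 2^2 = 4 ≡ 4 (mod 319)
2^4 ≡ 4^2 = 16 ≡ 16 (mod 319)
2^8 ≡ 16^2 = 256 ≡ 256 (mod 319)
2^16 ≡ 256^2 = 65536 ≡ 141 (mod 319)
2^32 ≡ 141^2 = 19881 ≡ 103 (mod 319)
2^64 ≡ 103^2 = 10609 ≡ 82 (mod 319)
2^128 ≡ 82^2 = 6724 ≡ 25 (mod 319)
2^256 ≡ 25^2 = 625 ≡ 306 (mod 319)
318 = 256 + 32 + 16 + 8 + 4 + 2 in binary powers of 2.
So 2^318 ≡ 306 · 103 · 141 · 256 · 16 · 4 ≡ 212 (mod 319).
Since 212 ≠ 1, base 2 is a Fermat witness: 319 is composite.

212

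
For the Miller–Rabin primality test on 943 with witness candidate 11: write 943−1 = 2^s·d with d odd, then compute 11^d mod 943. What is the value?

943 − 1 = 942 = 2^1 · 471, so d = 471.
11^1 ≡ 11 (mod 943)
11^2 ≡ 11^2 = 121 ≡ 121 (mod 943)
11^4 ≡ 121^2 = 14641 ≡ 496 (mod 943)
11^8 ≡ 496^2 = 246016 ≡ 836 (mod 943)
11^16 ≡ 836^2 = 698896 ≡ 133 (mod 943)
11^32 ≡ 133^2 = 17689 ≡ 715 (mod 943)
11^64 ≡ 715^2 = 511225 ≡ 119 (mod 943)
11^128 ≡ 119^2 = 14161 ≡ 16 (mod 943)
11^256 ≡ 16^2 = 256 ≡ 256 (mod 943)
471 = 256 + 128 + 64 + 16 + 4 + 2 + 1 in binary powers of 2.
So 11^471 ≡ 256 · 16 · 119 · 133 · 496 · 121 · 11 ≡ 65 (mod 943).
Squaring chain: 65; never reaches −1, so base 11 is a Miller–Rabin witness that 943 is composite.

65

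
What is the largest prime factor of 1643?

53

1643 = 31 · 53
53 is prime.
So 1643 = 31 · 53; the largest prime factor is 53.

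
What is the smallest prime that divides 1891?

1891 is odd.
Digit sum 19, not divisible by 3.
Ends in 1: not divisible by 5.
7: 1891 = 7·270 + 1
11: 1891 = 11·171 + 10
13: 1891 = 13·145 + 6
17: 1891 = 17·111 + 4
19: 1891 = 19·99 + 10
23: 1891 = 23·82 + 5
29: 1891 = 29·65 + 6
31: 1891 = 31·61

31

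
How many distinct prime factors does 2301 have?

2301 = 3 · 767
767 = 13 · 59
2301 = 3 · 13 · 59, which has 3 distinct prime factors.

3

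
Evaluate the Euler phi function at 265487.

Factor: 265487 = 19 · 89 · 157.
φ(265487) = (19−1) · (89−1) · (157−1) = 18 · 88 · 156 = 247104.

247104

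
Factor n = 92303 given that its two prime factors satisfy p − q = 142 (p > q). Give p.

Since p = q + 142, we have 92303 = q(q + 142), so q² + 142q − 92303 = 0.
Discriminant: 142² + 4·92303 = 20164 + 369212 = 389376; √389376 = 624.
q = (−142 + 624)/2 = 241, and p = q + 142 = 383.
Check: 241 · 383 = 92303.

383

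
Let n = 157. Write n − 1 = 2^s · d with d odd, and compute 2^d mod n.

157 − 1 = 156 = 2^2 · 39, so d = 39.
2^1 ≡ 2 (mod 157)
2^2 ≡ 2^2 = 4 ≡ 4 (mod 157)
2^4 ≡ 4^2 = 16 ≡ 16 (mod 157)
2^8 ≡ 16^2 = 256 ≡ 99 (mod 157)
2^16 ≡ 99^2 = 9801 ≡ 67 (mod 157)
2^32 ≡ 67^2 = 4489 ≡ 93 (mod 157)
39 = 32 + 4 + 2 + 1 in binary powers of 2.
So 2^39 ≡ 93 · 16 · 4 · 2 ≡ 129 (mod 157).
Squaring chain: 129 → 156; reaches −1, so base 2 does not prove 157 composite.

129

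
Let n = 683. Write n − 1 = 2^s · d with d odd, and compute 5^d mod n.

683 − 1 = 682 = 2^1 · 341, so d = 341.
5^1 ≡ 5 (mod 683)
5^2 ≡ 5^2 = 25 ≡ 25 (mod 683)
5^4 ≡ 25^2 = 625 ≡ 625 (mod 683)
5^8 ≡ 625^2 = 390625 ≡ 632 (mod 683)
5^16 ≡ 632^2 = 399424 ≡ 552 (mod 683)
5^32 ≡ 552^2 = 304704 ≡ 86 (mod 683)
5^64 ≡ 86^2 = 7396 ≡ 566 (mod 683)
5^128 ≡ 566^2 = 320356 ≡ 29 (mod 683)
5^256 ≡ 29^2 = 841 ≡ 158 (mod 683)
341 = 256 + 64 + 16 + 4 + 1 in binary powers of 2.
So 5^341 ≡ 158 · 566 · 552 · 625 · 5 ≡ 682 (mod 683).
Since 5^d ≡ 682 (mod 683), base 5 does not prove 683 composite.

682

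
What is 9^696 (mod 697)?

9^1 ≡ 9 (mod 697)
9^2 ≡ 9^2 = 81 ≡ 81 (mod 697)
9^4 ≡ 81^2 = 6561 ≡ 288 (mod 697)
9^8 ≡ 288^2 = 82944 ≡ 1 (mod 697)
9^16 ≡ 1^2 = 1 ≡ 1 (mod 697)
9^32 ≡ 1^2 = 1 ≡ 1 (mod 697)
9^64 ≡ 1^2 = 1 ≡ 1 (mod 697)
9^128 ≡ 1^2 = 1 ≡ 1 (mod 697)
9^256 ≡ 1^2 = 1 ≡ 1 (mod 697)
9^512 ≡ 1^2 = 1 ≡ 1 (mod 697)
696 = 512 + 128 + 32 + 16 + 8 in binary powers of 2.
So 9^696 ≡ 1 · 1 · 1 · 1 · 1 ≡ 1 (mod 697).
Since the result is 1, base 9 gives no evidence that 697 is composite.

1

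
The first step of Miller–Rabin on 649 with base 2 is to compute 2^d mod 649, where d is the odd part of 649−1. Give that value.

519

649 − 1 = 648 = 2^3 · 81, so d = 81.
2^1 ≡ 2 (mod 649)
2^2 ≡ 2^2 = 4 ≡ 4 (mod 649)
2^4 ≡ 4^2 = 16 ≡ 16 (mod 649)
2^8 ≡ 16^2 = 256 ≡ 256 (mod 649)
2^16 ≡ 256^2 = 65536 ≡ 636 (mod 649)
2^32 ≡ 636^2 = 404496 ≡ 169 (mod 649)
2^64 ≡ 169^2 = 28561 ≡ 5 (mod 649)
81 = 64 + 16 + 1 in binary powers of 2.
So 2^81 ≡ 5 · 636 · 2 ≡ 519 (mod 649).
Squaring chain: 519 → 26 → 27; never reaches −1, so base 2 is a Miller–Rabin witness that 649 is composite.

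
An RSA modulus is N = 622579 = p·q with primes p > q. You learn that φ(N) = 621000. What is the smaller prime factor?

751

φ(n) = (p−1)(q−1) = n − (p+q) + 1, so p + q = 622579 − 621000 + 1 = 1580.
p and q are the roots of t² − 1580t + 622579 = 0.
Discriminant: 1580² − 4·622579 = 2496400 − 2490316 = 6084; √6084 = 78.
q = (1580 − 78)/2 = 751, p = (1580 + 78)/2 = 829.
Check: 751 · 829 = 622579.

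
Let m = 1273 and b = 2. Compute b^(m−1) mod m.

1246

2^1 ≡ 2 (mod 1273)
2^2 ≡ 2^2 = 4 ≡ 4 (mod 1273)
2^4 ≡ 4^2 = 16 ≡ 16 (mod 1273)
2^8 ≡ 16^2 = 256 ≡ 256 (mod 1273)
2^16 ≡ 256^2 = 65536 ≡ 613 (mod 1273)
2^32 ≡ 613^2 = 375769 ≡ 234 (mod 1273)
2^64 ≡ 234^2 = 54756 ≡ 17 (mod 1273)
2^128 ≡ 17^2 = 289 ≡ 289 (mod 1273)
2^256 ≡ 289^2 = 83521 ≡ 776 (mod 1273)
2^512 ≡ 776^2 = 602176 ≡ 47 (mod 1273)
2^1024 ≡ 47^2 = 2209 ≡ 936 (mod 1273)
1272 = 1024 + 128 + 64 + 32 + 16 + 8 in binary powers of 2.
So 2^1272 ≡ 936 · 289 · 17 · 234 · 613 · 256 ≡ 1246 (mod 1273).
Since 1246 ≠ 1, base 2 is a Fermat witness: 1273 is composite.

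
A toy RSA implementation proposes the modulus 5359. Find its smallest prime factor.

23

5359 is odd.
Digit sum 22, not divisible by 3.
Ends in 9: not divisible by 5.
7: 5359 = 7·765 + 4
11: 5359 = 11·487 + 2
13: 5359 = 13·412 + 3
17: 5359 = 17·315 + 4
19: 5359 = 19·282 + 1
23: 5359 = 23·233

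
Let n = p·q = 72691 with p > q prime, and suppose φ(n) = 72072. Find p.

φ(n) = (p−1)(q−1) = n − (p+q) + 1, so p + q = 72691 − 72072 + 1 = 620.
p and q are the roots of t² − 620t + 72691 = 0.
Discriminant: 620² − 4·72691 = 384400 − 290764 = 93636; √93636 = 306.
q = (620 − 306)/2 = 157, p = (620 + 306)/2 = 463.
Check: 157 · 463 = 72691.

463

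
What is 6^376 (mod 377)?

6^1 ≡ 6 (mod 377)
6^2 ≡ 6^2 = 36 ≡ 36 (mod 377)
6^4 ≡ 36^2 = 1296 ≡ 165 (mod 377)
6^8 ≡ 165^2 = 27225 ≡ 81 (mod 377)
6^16 ≡ 81^2 = 6561 ≡ 152 (mod 377)
6^32 ≡ 152^2 = 23104 ≡ 107 (mod 377)
6^64 ≡ 107^2 = 11449 ≡ 139 (mod 377)
6^128 ≡ 139^2 = 19321 ≡ 94 (mod 377)
6^256 ≡ 94^2 = 8836 ≡ 165 (mod 377)
376 = 256 + 64 + 32 + 16 + 8 in binary powers of 2.
So 6^376 ≡ 165 · 139 · 107 · 152 · 81 ≡ 373 (mod 377).
Since 373 ≠ 1, base 6 is a Fermat witness: 377 is composite.

373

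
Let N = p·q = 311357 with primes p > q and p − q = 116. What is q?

Since p = q + 116, we have 311357 = q(q + 116), so q² + 116q − 311357 = 0.
Discriminant: 116² + 4·311357 = 13456 + 1245428 = 1258884; √1258884 = 1122.
q = (−116 + 1122)/2 = 503, and p = q + 116 = 619.
Check: 503 · 619 = 311357.

503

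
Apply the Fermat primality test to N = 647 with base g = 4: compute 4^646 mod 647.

4^1 ≡ 4 (mod 647)
4^2 ≡ 4^2 = 16 ≡ 16 (mod 647)
4^4 ≡ 16^2 = 256 ≡ 256 (mod 647)
4^8 ≡ 256^2 = 65536 ≡ 189 (mod 647)
4^16 ≡ 189^2 = 35721 ≡ 136 (mod 647)
4^32 ≡ 136^2 = 18496 ≡ 380 (mod 647)
4^64 ≡ 380^2 = 144400 ≡ 119 (mod 647)
4^128 ≡ 119^2 = 14161 ≡ 574 (mod 647)
4^256 ≡ 574^2 = 329476 ≡ 153 (mod 647)
4^512 ≡ 153^2 = 23409 ≡ 117 (mod 647)
646 = 512 + 128 + 4 + 2 in binary powers of 2.
So 4^646 ≡ 117 · 574 · 256 · 16 ≡ 1 (mod 647).
Since the result is 1, base 4 gives no evidence that 647 is composite.

1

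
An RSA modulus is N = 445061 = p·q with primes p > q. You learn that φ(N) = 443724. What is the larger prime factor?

φ(n) = (p−1)(q−1) = n − (p+q) + 1, so p + q = 445061 − 443724 + 1 = 1338.
p and q are the roots of t² − 1338t + 445061 = 0.
Discriminant: 1338² − 4·445061 = 1790244 − 1780244 = 10000; √10000 = 100.
q = (1338 − 100)/2 = 619, p = (1338 + 100)/2 = 719.
Check: 619 · 719 = 445061.

719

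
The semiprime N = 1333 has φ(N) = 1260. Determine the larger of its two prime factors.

φ(n) = (p−1)(q−1) = n − (p+q) + 1, so p + q = 1333 − 1260 + 1 = 74.
p and q are the roots of t² − 74t + 1333 = 0.
Discriminant: 74² − 4·1333 = 5476 − 5332 = 144; √144 = 12.
q = (74 − 12)/2 = 31, p = (74 + 12)/2 = 43.
Check: 31 · 43 = 1333.

43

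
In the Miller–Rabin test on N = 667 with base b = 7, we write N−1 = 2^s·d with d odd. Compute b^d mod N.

667 − 1 = 666 = 2^1 · 333, so d = 333.
7^1 ≡ 7 (mod 667)
7^2 ≡ 7^2 = 49 ≡ 49 (mod 667)
7^4 ≡ 49^2 = 2401 ≡ 400 (mod 667)
7^8 ≡ 400^2 = 160000 ≡ 587 (mod 667)
7^16 ≡ 587^2 = 344569 ≡ 397 (mod 667)
7^32 ≡ 397^2 = 157609 ≡ 197 (mod 667)
7^64 ≡ 197^2 = 38809 ≡ 123 (mod 667)
7^128 ≡ 123^2 = 15129 ≡ 455 (mod 667)
7^256 ≡ 455^2 = 207025 ≡ 255 (mod 667)
333 = 256 + 64 + 8 + 4 + 1 in binary powers of 2.
So 7^333 ≡ 255 · 123 · 587 · 400 · 7 ≡ 458 (mod 667).
Squaring chain: 458; never reaches −1, so base 7 is a Miller–Rabin witness that 667 is composite.

458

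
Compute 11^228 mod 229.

1

11^1 ≡ 11 (mod 229)
11^2 ≡ 11^2 = 121 ≡ 121 (mod 229)
11^4 ≡ 121^2 = 14641 ≡ 214 (mod 229)
11^8 ≡ 214^2 = 45796 ≡ 225 (mod 229)
11^16 ≡ 225^2 = 50625 ≡ 16 (mod 229)
11^32 ≡ 16^2 = 256 ≡ 27 (mod 229)
11^64 ≡ 27^2 = 729 ≡ 42 (mod 229)
11^128 ≡ 42^2 = 1764 ≡ 161 (mod 229)
228 = 128 + 64 + 32 + 4 in binary powers of 2.
So 11^228 ≡ 161 · 42 · 27 · 214 ≡ 1 (mod 229).
Since the result is 1, base 11 gives no evidence that 229 is composite.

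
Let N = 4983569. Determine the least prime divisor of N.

83

4983569 is odd.
Digit sum 44, not divisible by 3.
Ends in 9: not divisible by 5.
7: 4983569 = 7·711938 + 3
11: 4983569 = 11·453051 + 8
13: 4983569 = 13·383351 + 6
17: 4983569 = 17·293151 + 2
19: 4983569 = 19·262293 + 2
23: 4983569 = 23·216676 + 21
29: 4983569 = 29·171847 + 6
31: 4983569 = 31·160760 + 9
37: 4983569 = 37·134691 + 2
41: 4983569 = 41·121550 + 19
43: 4983569 = 43·115896 + 41
47: 4983569 = 47·106033 + 18
53: 4983569 = 53·94029 + 32
59: 4983569 = 59·84467 + 16
61: 4983569 = 61·81697 + 52
67: 4983569 = 67·74381 + 42
71: 4983569 = 71·70191 + 8
73: 4983569 = 73·68268 + 5
79: 4983569 = 79·63083 + 12
83: 4983569 = 83·60043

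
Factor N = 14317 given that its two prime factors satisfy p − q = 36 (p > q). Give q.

Since p = q + 36, we have 14317 = q(q + 36), so q² + 36q − 14317 = 0.
Discriminant: 36² + 4·14317 = 1296 + 57268 = 58564; √58564 = 242.
q = (−36 + 242)/2 = 103, and p = q + 36 = 139.
Check: 103 · 139 = 14317.

103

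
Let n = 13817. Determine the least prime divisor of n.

13817 is odd.
Digit sum 20, not divisible by 3.
Ends in 7: not divisible by 5.
7: 13817 = 7·1973 + 6
11: 13817 = 11·1256 + 1
13: 13817 = 13·1062 + 11
17: 13817 = 17·812 + 13
19: 13817 = 19·727 + 4
23: 13817 = 23·600 + 17
29: 13817 = 29·476 + 13
31: 13817 = 31·445 + 22
37: 13817 = 37·373 + 16
41: 13817 = 41·337

41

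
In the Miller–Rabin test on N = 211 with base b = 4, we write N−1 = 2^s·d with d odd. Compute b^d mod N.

211 − 1 = 210 = 2^1 · 105, so d = 105.
4^1 ≡ 4 (mod 211)
4^2 ≡ 4^2 = 16 ≡ 16 (mod 211)
4^4 ≡ 16^2 = 256 ≡ 45 (mod 211)
4^8 ≡ 45^2 = 2025 ≡ 126 (mod 211)
4^16 ≡ 126^2 = 15876 ≡ 51 (mod 211)
4^32 ≡ 51^2 = 2601 ≡ 69 (mod 211)
4^64 ≡ 69^2 = 4761 ≡ 119 (mod 211)
105 = 64 + 32 + 8 + 1 in binary powers of 2.
So 4^105 ≡ 119 · 69 · 126 · 4 ≡ 1 (mod 211).
Since 4^d ≡ 1 (mod 211), base 4 does not prove 211 composite.

1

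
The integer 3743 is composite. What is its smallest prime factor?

3743 is odd.
Digit sum 17, not divisible by 3.
Ends in 3: not divisible by 5.
7: 3743 = 7·534 + 5
11: 3743 = 11·340 + 3
13: 3743 = 13·287 + 12
17: 3743 = 17·220 + 3
19: 3743 = 19·197

19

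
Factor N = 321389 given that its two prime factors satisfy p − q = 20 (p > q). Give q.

557

Since p = q + 20, we have 321389 = q(q + 20), so q² + 20q − 321389 = 0.
Discriminant: 20² + 4·321389 = 400 + 1285556 = 1285956; √1285956 = 1134.
q = (−20 + 1134)/2 = 557, and p = q + 20 = 577.
Check: 557 · 577 = 321389.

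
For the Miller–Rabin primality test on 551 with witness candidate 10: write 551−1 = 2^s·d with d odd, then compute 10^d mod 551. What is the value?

551 − 1 = 550 = 2^1 · 275, so d = 275.
10^1 ≡ 10 (mod 551)
10^2 ≡ 10^2 = 100 ≡ 100 (mod 551)
10^4 ≡ 100^2 = 10000 ≡ 82 (mod 551)
10^8 ≡ 82^2 = 6724 ≡ 112 (mod 551)
10^16 ≡ 112^2 = 12544 ≡ 422 (mod 551)
10^32 ≡ 422^2 = 178084 ≡ 111 (mod 551)
10^64 ≡ 111^2 = 12321 ≡ 199 (mod 551)
10^128 ≡ 199^2 = 39601 ≡ 480 (mod 551)
10^256 ≡ 480^2 = 230400 ≡ 82 (mod 551)
275 = 256 + 16 + 2 + 1 in binary powers of 2.
So 10^275 ≡ 82 · 422 · 100 · 10 ≡ 98 (mod 551).
Squaring chain: 98; never reaches −1, so base 10 is a Miller–Rabin witness that 551 is composite.

98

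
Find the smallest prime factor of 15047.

15047 is odd.
Digit sum 17, not divisible by 3.
Ends in 7: not divisible by 5.
7: 15047 = 7·2149 + 4
11: 15047 = 11·1367 + 10
13: 15047 = 13·1157 + 6
17: 15047 = 17·885 + 2
19: 15047 = 19·791 + 18
23: 15047 = 23·654 + 5
29: 15047 = 29·518 + 25
31: 15047 = 31·485 + 12
37: 15047 = 37·406 + 25
41: 15047 = 41·367

41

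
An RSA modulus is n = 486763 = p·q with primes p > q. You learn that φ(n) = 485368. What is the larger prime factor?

φ(n) = (p−1)(q−1) = n − (p+q) + 1, so p + q = 486763 − 485368 + 1 = 1396.
p and q are the roots of t² − 1396t + 486763 = 0.
Discriminant: 1396² − 4·486763 = 1948816 − 1947052 = 1764; √1764 = 42.
q = (1396 − 42)/2 = 677, p = (1396 + 42)/2 = 719.
Check: 677 · 719 = 486763.

719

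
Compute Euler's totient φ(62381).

55120

Factor: 62381 = 11 · 53 · 107.
φ(62381) = (11−1) · (53−1) · (107−1) = 10 · 52 · 106 = 55120.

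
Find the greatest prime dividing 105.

7

105 = 3 · 35
35 = 5 · 7
7 is prime.
So 105 = 3 · 5 · 7; the largest prime factor is 7.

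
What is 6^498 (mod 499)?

6^1 ≡ 6 (mod 499)
6^2 ≡ 6^2 = 36 ≡ 36 (mod 499)
6^4 ≡ 36^2 = 1296 ≡ 298 (mod 499)
6^8 ≡ 298^2 = 88804 ≡ 481 (mod 499)
6^16 ≡ 481^2 = 231361 ≡ 324 (mod 499)
6^32 ≡ 324^2 = 104976 ≡ 186 (mod 499)
6^64 ≡ 186^2 = 34596 ≡ 165 (mod 499)
6^128 ≡ 165^2 = 27225 ≡ 279 (mod 499)
6^256 ≡ 279^2 = 77841 ≡ 496 (mod 499)
498 = 256 + 128 + 64 + 32 + 16 + 2 in binary powers of 2.
So 6^498 ≡ 496 · 279 · 165 · 186 · 324 · 36 ≡ 1 (mod 499).
Since the result is 1, base 6 gives no evidence that 499 is composite.

1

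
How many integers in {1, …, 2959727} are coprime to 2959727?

Factor: 2959727 = 107 · 139 · 199.
φ(2959727) = (107−1) · (139−1) · (199−1) = 106 · 138 · 198 = 2896344.

2896344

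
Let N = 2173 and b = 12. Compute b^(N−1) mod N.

12^1 ≡ 12 (mod 2173)
12^2 ≡ 12^2 = 144 ≡ 144 (mod 2173)
12^4 ≡ 144^2 = 20736 ≡ 1179 (mod 2173)
12^8 ≡ 1179^2 = 1390041 ≡ 1494 (mod 2173)
12^16 ≡ 1494^2 = 2232036 ≡ 365 (mod 2173)
12^32 ≡ 365^2 = 133225 ≡ 672 (mod 2173)
12^64 ≡ 672^2 = 451584 ≡ 1773 (mod 2173)
12^128 ≡ 1773^2 = 3143529 ≡ 1371 (mod 2173)
12^256 ≡ 1371^2 = 1879641 ≡ 2169 (mod 2173)
12^512 ≡ 2169^2 = 4704561 ≡ 16 (mod 2173)
12^1024 ≡ 16^2 = 256 ≡ 256 (mod 2173)
12^2048 ≡ 256^2 = 65536 ≡ 346 (mod 2173)
2172 = 2048 + 64 + 32 + 16 + 8 + 4 in binary powers of 2.
So 12^2172 ≡ 346 · 1773 · 672 · 365 · 1494 · 1179 ≡ 148 (mod 2173).
Since 148 ≠ 1, base 12 is a Fermat witness: 2173 is composite.

148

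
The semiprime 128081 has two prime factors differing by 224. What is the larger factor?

Since p = q + 224, we have 128081 = q(q + 224), so q² + 224q − 128081 = 0.
Discriminant: 224² + 4·128081 = 50176 + 512324 = 562500; √562500 = 750.
q = (−224 + 750)/2 = 263, and p = q + 224 = 487.
Check: 263 · 487 = 128081.

487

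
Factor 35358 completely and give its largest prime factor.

35358 = 2 · 17679
17679 = 3 · 5893
5893 = 71 · 83
83 is prime.
So 35358 = 2 · 3 · 71 · 83; the largest prime factor is 83.

83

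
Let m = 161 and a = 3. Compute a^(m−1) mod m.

39

3^1 ≡ 3 (mod 161)
3^2 ≡ 3^2 = 9 ≡ 9 (mod 161)
3^4 ≡ 9^2 = 81 ≡ 81 (mod 161)
3^8 ≡ 81^2 = 6561 ≡ 121 (mod 161)
3^16 ≡ 121^2 = 14641 ≡ 151 (mod 161)
3^32 ≡ 151^2 = 22801 ≡ 100 (mod 161)
3^64 ≡ 100^2 = 10000 ≡ 18 (mod 161)
3^128 ≡ 18^2 = 324 ≡ 2 (mod 161)
160 = 128 + 32 in binary powers of 2.
So 3^160 ≡ 2 · 100 ≡ 39 (mod 161).
Since 39 ≠ 1, base 3 is a Fermat witness: 161 is composite.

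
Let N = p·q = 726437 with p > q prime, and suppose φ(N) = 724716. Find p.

φ(n) = (p−1)(q−1) = n − (p+q) + 1, so p + q = 726437 − 724716 + 1 = 1722.
p and q are the roots of t² − 1722t + 726437 = 0.
Discriminant: 1722² − 4·726437 = 2965284 − 2905748 = 59536; √59536 = 244.
q = (1722 − 244)/2 = 739, p = (1722 + 244)/2 = 983.
Check: 739 · 983 = 726437.

983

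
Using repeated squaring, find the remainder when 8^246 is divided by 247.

8^1 ≡ 8 (mod 247)
8^2 ≡ 8^2 = 64 ≡ 64 (mod 247)
8^4 ≡ 64^2 = 4096 ≡ 144 (mod 247)
8^8 ≡ 144^2 = 20736 ≡ 235 (mod 247)
8^16 ≡ 235^2 = 55225 ≡ 144 (mod 247)
8^32 ≡ 144^2 = 20736 ≡ 235 (mod 247)
8^64 ≡ 235^2 = 55225 ≡ 144 (mod 247)
8^128 ≡ 144^2 = 20736 ≡ 235 (mod 247)
246 = 128 + 64 + 32 + 16 + 4 + 2 in binary powers of 2.
So 8^246 ≡ 235 · 144 · 235 · 144 · 144 · 64 ≡ 77 (mod 247).
Since 77 ≠ 1, base 8 is a Fermat witness: 247 is composite.

77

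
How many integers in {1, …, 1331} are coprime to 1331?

1210

Factor: 1331 = 11^3.
φ(1331) = 11^2·(11−1) = 1210.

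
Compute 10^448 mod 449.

10^1 ≡ 10 (mod 449)
10^2 ≡ 10^2 = 100 ≡ 100 (mod 449)
10^4 ≡ 100^2 = 10000 ≡ 122 (mod 449)
10^8 ≡ 122^2 = 14884 ≡ 67 (mod 449)
10^16 ≡ 67^2 = 4489 ≡ 448 (mod 449)
10^32 ≡ 448^2 = 200704 ≡ 1 (mod 449)
10^64 ≡ 1^2 = 1 ≡ 1 (mod 449)
10^128 ≡ 1^2 = 1 ≡ 1 (mod 449)
10^256 ≡ 1^2 = 1 ≡ 1 (mod 449)
448 = 256 + 128 + 64 in binary powers of 2.
So 10^448 ≡ 1 · 1 · 1 ≡ 1 (mod 449).
Since the result is 1, base 10 gives no evidence that 449 is composite.

1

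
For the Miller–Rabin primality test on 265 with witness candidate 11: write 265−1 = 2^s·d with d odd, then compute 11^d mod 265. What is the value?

131

265 − 1 = 264 = 2^3 · 33, so d = 33.
11^1 ≡ 11 (mod 265)
11^2 ≡ 11^2 = 121 ≡ 121 (mod 265)
11^4 ≡ 121^2 = 14641 ≡ 66 (mod 265)
11^8 ≡ 66^2 = 4356 ≡ 116 (mod 265)
11^16 ≡ 116^2 = 13456 ≡ 206 (mod 265)
11^32 ≡ 206^2 = 42436 ≡ 36 (mod 265)
33 = 32 + 1 in binary powers of 2.
So 11^33 ≡ 36 · 11 ≡ 131 (mod 265).
Squaring chain: 131 → 201 → 121; never reaches −1, so base 11 is a Miller–Rabin witness that 265 is composite.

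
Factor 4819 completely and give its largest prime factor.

4819 = 61 · 79
79 is prime.
So 4819 = 61 · 79; the largest prime factor is 79.

79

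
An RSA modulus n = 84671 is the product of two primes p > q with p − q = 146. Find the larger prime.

373

Since p = q + 146, we have 84671 = q(q + 146), so q² + 146q − 84671 = 0.
Discriminant: 146² + 4·84671 = 21316 + 338684 = 360000; √360000 = 600.
q = (−146 + 600)/2 = 227, and p = q + 146 = 373.
Check: 227 · 373 = 84671.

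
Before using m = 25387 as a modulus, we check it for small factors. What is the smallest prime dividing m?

25387 is odd.
Digit sum 25, not divisible by 3.
Ends in 7: not divisible by 5.
7: 25387 = 7·3626 + 5
11: 25387 = 11·2307 + 10
13: 25387 = 13·1952 + 11
17: 25387 = 17·1493 + 6
19: 25387 = 19·1336 + 3
23: 25387 = 23·1103 + 18
29: 25387 = 29·875 + 12
31: 25387 = 31·818 + 29
37: 25387 = 37·686 + 5
41: 25387 = 41·619 + 8
43: 25387 = 43·590 + 17
47: 25387 = 47·540 + 7
53: 25387 = 53·479

53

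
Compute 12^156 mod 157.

12^1 ≡ 12 (mod 157)
12^2 ≡ 12^2 = 144 ≡ 144 (mod 157)
12^4 ≡ 144^2 = 20736 ≡ 12 (mod 157)
12^8 ≡ 12^2 = 144 ≡ 144 (mod 157)
12^16 ≡ 144^2 = 20736 ≡ 12 (mod 157)
12^32 ≡ 12^2 = 144 ≡ 144 (mod 157)
12^64 ≡ 144^2 = 20736 ≡ 12 (mod 157)
12^128 ≡ 12^2 = 144 ≡ 144 (mod 157)
156 = 128 + 16 + 8 + 4 in binary powers of 2.
So 12^156 ≡ 144 · 12 · 144 · 12 ≡ 1 (mod 157).
Since the result is 1, base 12 gives no evidence that 157 is composite.

1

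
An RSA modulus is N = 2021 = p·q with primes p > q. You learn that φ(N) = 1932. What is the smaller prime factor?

43

φ(n) = (p−1)(q−1) = n − (p+q) + 1, so p + q = 2021 − 1932 + 1 = 90.
p and q are the roots of t² − 90t + 2021 = 0.
Discriminant: 90² − 4·2021 = 8100 − 8084 = 16; √16 = 4.
q = (90 − 4)/2 = 43, p = (90 + 4)/2 = 47.
Check: 43 · 47 = 2021.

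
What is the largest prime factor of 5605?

59

5605 = 5 · 1121
1121 = 19 · 59
59 is prime.
So 5605 = 5 · 19 · 59; the largest prime factor is 59.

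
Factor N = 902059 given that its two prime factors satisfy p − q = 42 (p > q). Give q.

929

Since p = q + 42, we have 902059 = q(q + 42), so q² + 42q − 902059 = 0.
Discriminant: 42² + 4·902059 = 1764 + 3608236 = 3610000; √3610000 = 1900.
q = (−42 + 1900)/2 = 929, and p = q + 42 = 971.
Check: 929 · 971 = 902059.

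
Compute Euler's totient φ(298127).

281880

Factor: 298127 = 31 · 59 · 163.
φ(298127) = (31−1) · (59−1) · (163−1) = 30 · 58 · 162 = 281880.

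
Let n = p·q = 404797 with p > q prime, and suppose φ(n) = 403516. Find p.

719

φ(n) = (p−1)(q−1) = n − (p+q) + 1, so p + q = 404797 − 403516 + 1 = 1282.
p and q are the roots of t² − 1282t + 404797 = 0.
Discriminant: 1282² − 4·404797 = 1643524 − 1619188 = 24336; √24336 = 156.
q = (1282 − 156)/2 = 563, p = (1282 + 156)/2 = 719.
Check: 563 · 719 = 404797.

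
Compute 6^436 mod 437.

118

6^1 ≡ 6 (mod 437)
6^2 ≡ 6^2 = 36 ≡ 36 (mod 437)
6^4 ≡ 36^2 = 1296 ≡ 422 (mod 437)
6^8 ≡ 422^2 = 178084 ≡ 225 (mod 437)
6^16 ≡ 225^2 = 50625 ≡ 370 (mod 437)
6^32 ≡ 370^2 = 136900 ≡ 119 (mod 437)
6^64 ≡ 119^2 = 14161 ≡ 177 (mod 437)
6^128 ≡ 177^2 = 31329 ≡ 302 (mod 437)
6^256 ≡ 302^2 = 91204 ≡ 308 (mod 437)
436 = 256 + 128 + 32 + 16 + 4 in binary powers of 2.
So 6^436 ≡ 308 · 302 · 119 · 370 · 422 ≡ 118 (mod 437).
Since 118 ≠ 1, base 6 is a Fermat witness: 437 is composite.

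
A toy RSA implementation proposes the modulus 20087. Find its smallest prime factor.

20087 is odd.
Digit sum 17, not divisible by 3.
Ends in 7: not divisible by 5.
7: 20087 = 7·2869 + 4
11: 20087 = 11·1826 + 1
13: 20087 = 13·1545 + 2
17: 20087 = 17·1181 + 10
19: 20087 = 19·1057 + 4
23: 20087 = 23·873 + 8
29: 20087 = 29·692 + 19
31: 20087 = 31·647 + 30
37: 20087 = 37·542 + 33
41: 20087 = 41·489 + 38
43: 20087 = 43·467 + 6
47: 20087 = 47·427 + 18
53: 20087 = 53·379

53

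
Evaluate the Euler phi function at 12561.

Factor: 12561 = 3 · 53 · 79.
φ(12561) = (3−1) · (53−1) · (79−1) = 2 · 52 · 78 = 8112.

8112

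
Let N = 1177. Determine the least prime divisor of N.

1177 is odd.
Digit sum 16, not divisible by 3.
Ends in 7: not divisible by 5.
7: 1177 = 7·168 + 1
11: 1177 = 11·107

11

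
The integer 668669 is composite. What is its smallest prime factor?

668669 is odd.
Digit sum 41, not divisible by 3.
Ends in 9: not divisible by 5.
7: 668669 = 7·95524 + 1
11: 668669 = 11·60788 + 1
13: 668669 = 13·51436 + 1
17: 668669 = 17·39333 + 8
19: 668669 = 19·35193 + 2
23: 668669 = 23·29072 + 13
29: 668669 = 29·23057 + 16
31: 668669 = 31·21569 + 30
37: 668669 = 37·18072 + 5
41: 668669 = 41·16309

41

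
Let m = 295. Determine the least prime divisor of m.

295 is odd.
Digit sum 16, not divisible by 3.
Ends in 5: divisible by 5.

5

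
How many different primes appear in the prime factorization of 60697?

4

60697 = 7 · 8671
8671 = 13 · 667
667 = 23 · 29
60697 = 7 · 13 · 23 · 29, which has 4 distinct prime factors.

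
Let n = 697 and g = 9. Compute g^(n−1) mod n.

9^1 ≡ 9 (mod 697)
9^2 ≡ 9^2 = 81 ≡ 81 (mod 697)
9^4 ≡ 81^2 = 6561 ≡ 288 (mod 697)
9^8 ≡ 288^2 = 82944 ≡ 1 (mod 697)
9^16 ≡ 1^2 = 1 ≡ 1 (mod 697)
9^32 ≡ 1^2 = 1 ≡ 1 (mod 697)
9^64 ≡ 1^2 = 1 ≡ 1 (mod 697)
9^128 ≡ 1^2 = 1 ≡ 1 (mod 697)
9^256 ≡ 1^2 = 1 ≡ 1 (mod 697)
9^512 ≡ 1^2 = 1 ≡ 1 (mod 697)
696 = 512 + 128 + 32 + 16 + 8 in binary powers of 2.
So 9^696 ≡ 1 · 1 · 1 · 1 · 1 ≡ 1 (mod 697).
Since the result is 1, base 9 gives no evidence that 697 is composite.

1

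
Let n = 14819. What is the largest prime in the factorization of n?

73

14819 = 7 · 2117
2117 = 29 · 73
73 is prime.
So 14819 = 7 · 29 · 73; the largest prime factor is 73.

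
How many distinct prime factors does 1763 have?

2

1763 = 41 · 43
1763 = 41 · 43, which has 2 distinct prime factors.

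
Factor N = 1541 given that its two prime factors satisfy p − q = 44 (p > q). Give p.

67

Since p = q + 44, we have 1541 = q(q + 44), so q² + 44q − 1541 = 0.
Discriminant: 44² + 4·1541 = 1936 + 6164 = 8100; √8100 = 90.
q = (−44 + 90)/2 = 23, and p = q + 44 = 67.
Check: 23 · 67 = 1541.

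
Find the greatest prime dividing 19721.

19721 = 13 · 1517
1517 = 37 · 41
41 is prime.
So 19721 = 13 · 37 · 41; the largest prime factor is 41.

41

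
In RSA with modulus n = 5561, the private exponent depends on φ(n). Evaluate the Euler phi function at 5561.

5412

Factor: 5561 = 67 · 83.
φ(5561) = (67−1) · (83−1) = 66 · 82 = 5412.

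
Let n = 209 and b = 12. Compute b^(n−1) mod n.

12^1 ≡ 12 (mod 209)
12^2 ≡ 12^2 = 144 ≡ 144 (mod 209)
12^4 ≡ 144^2 = 20736 ≡ 45 (mod 209)
12^8 ≡ 45^2 = 2025 ≡ 144 (mod 209)
12^16 ≡ 144^2 = 20736 ≡ 45 (mod 209)
12^32 ≡ 45^2 = 2025 ≡ 144 (mod 209)
12^64 ≡ 144^2 = 20736 ≡ 45 (mod 209)
12^128 ≡ 45^2 = 2025 ≡ 144 (mod 209)
208 = 128 + 64 + 16 in binary powers of 2.
So 12^208 ≡ 144 · 45 · 45 ≡ 45 (mod 209).
Since 45 ≠ 1, base 12 is a Fermat witness: 209 is composite.

45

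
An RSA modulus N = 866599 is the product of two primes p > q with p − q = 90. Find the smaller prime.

Since p = q + 90, we have 866599 = q(q + 90), so q² + 90q − 866599 = 0.
Discriminant: 90² + 4·866599 = 8100 + 3466396 = 3474496; √3474496 = 1864.
q = (−90 + 1864)/2 = 887, and p = q + 90 = 977.
Check: 887 · 977 = 866599.

887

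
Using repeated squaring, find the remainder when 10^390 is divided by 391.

349

10^1 ≡ 10 (mod 391)
10^2 ≡ 10^2 = 100 ≡ 100 (mod 391)
10^4 ≡ 100^2 = 10000 ≡ 225 (mod 391)
10^8 ≡ 225^2 = 50625 ≡ 186 (mod 391)
10^16 ≡ 186^2 = 34596 ≡ 188 (mod 391)
10^32 ≡ 188^2 = 35344 ≡ 154 (mod 391)
10^64 ≡ 154^2 = 23716 ≡ 256 (mod 391)
10^128 ≡ 256^2 = 65536 ≡ 239 (mod 391)
10^256 ≡ 239^2 = 57121 ≡ 35 (mod 391)
390 = 256 + 128 + 4 + 2 in binary powers of 2.
So 10^390 ≡ 35 · 239 · 225 · 100 ≡ 349 (mod 391).
Since 349 ≠ 1, base 10 is a Fermat witness: 391 is composite.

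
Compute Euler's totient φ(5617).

5440

Factor: 5617 = 41 · 137.
φ(5617) = (41−1) · (137−1) = 40 · 136 = 5440.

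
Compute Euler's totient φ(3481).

Factor: 3481 = 59^2.
φ(3481) = 59^1·(59−1) = 3422.

3422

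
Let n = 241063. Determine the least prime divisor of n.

241063 is odd.
Digit sum 16, not divisible by 3.
Ends in 3: not divisible by 5.
7: 241063 = 7·34437 + 4
11: 241063 = 11·21914 + 9
13: 241063 = 13·18543 + 4
17: 241063 = 17·14180 + 3
19: 241063 = 19·12687 + 10
23: 241063 = 23·10481

23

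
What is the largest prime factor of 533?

533 = 13 · 41
41 is prime.
So 533 = 13 · 41; the largest prime factor is 41.

41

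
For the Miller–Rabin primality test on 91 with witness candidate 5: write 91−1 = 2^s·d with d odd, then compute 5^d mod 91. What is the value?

91 − 1 = 90 = 2^1 · 45, so d = 45.
5^1 ≡ 5 (mod 91)
5^2 ≡ 5^2 = 25 ≡ 25 (mod 91)
5^4 ≡ 25^2 = 625 ≡ 79 (mod 91)
5^8 ≡ 79^2 = 6241 ≡ 53 (mod 91)
5^16 ≡ 53^2 = 2809 ≡ 79 (mod 91)
5^32 ≡ 79^2 = 6241 ≡ 53 (mod 91)
45 = 32 + 8 + 4 + 1 in binary powers of 2.
So 5^45 ≡ 53 · 53 · 79 · 5 ≡ 83 (mod 91).
Squaring chain: 83; never reaches −1, so base 5 is a Miller–Rabin witness that 91 is composite.

83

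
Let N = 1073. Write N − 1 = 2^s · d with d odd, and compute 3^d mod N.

363

1073 − 1 = 1072 = 2^4 · 67, so d = 67.
3^1 ≡ 3 (mod 1073)
3^2 ≡ 3^2 = 9 ≡ 9 (mod 1073)
3^4 ≡ 9^2 = 81 ≡ 81 (mod 1073)
3^8 ≡ 81^2 = 6561 ≡ 123 (mod 1073)
3^16 ≡ 123^2 = 15129 ≡ 107 (mod 1073)
3^32 ≡ 107^2 = 11449 ≡ 719 (mod 1073)
3^64 ≡ 719^2 = 516961 ≡ 848 (mod 1073)
67 = 64 + 2 + 1 in binary powers of 2.
So 3^67 ≡ 848 · 9 · 3 ≡ 363 (mod 1073).
Squaring chain: 363 → 863 → 107 → 719; never reaches −1, so base 3 is a Miller–Rabin witness that 1073 is composite.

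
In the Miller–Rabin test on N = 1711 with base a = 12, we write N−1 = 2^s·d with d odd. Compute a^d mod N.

1467

1711 − 1 = 1710 = 2^1 · 855, so d = 855.
12^1 ≡ 12 (mod 1711)
12^2 ≡ 12^2 = 144 ≡ 144 (mod 1711)
12^4 ≡ 144^2 = 20736 ≡ 204 (mod 1711)
12^8 ≡ 204^2 = 41616 ≡ 552 (mod 1711)
12^16 ≡ 552^2 = 304704 ≡ 146 (mod 1711)
12^32 ≡ 146^2 = 21316 ≡ 784 (mod 1711)
12^64 ≡ 784^2 = 614656 ≡ 407 (mod 1711)
12^128 ≡ 407^2 = 165649 ≡ 1393 (mod 1711)
12^256 ≡ 1393^2 = 1940449 ≡ 175 (mod 1711)
12^512 ≡ 175^2 = 30625 ≡ 1538 (mod 1711)
855 = 512 + 256 + 64 + 16 + 4 + 2 + 1 in binary powers of 2.
So 12^855 ≡ 1538 · 175 · 407 · 146 · 204 · 144 · 12 ≡ 1467 (mod 1711).
Squaring chain: 1467; never reaches −1, so base 12 is a Miller–Rabin witness that 1711 is composite.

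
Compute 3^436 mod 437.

3^1 ≡ 3 (mod 437)
3^2 ≡ 3^2 = 9 ≡ 9 (mod 437)
3^4 ≡ 9^2 = 81 ≡ 81 (mod 437)
3^8 ≡ 81^2 = 6561 ≡ 6 (mod 437)
3^16 ≡ 6^2 = 36 ≡ 36 (mod 437)
3^32 ≡ 36^2 = 1296 ≡ 422 (mod 437)
3^64 ≡ 422^2 = 178084 ≡ 225 (mod 437)
3^128 ≡ 225^2 = 50625 ≡ 370 (mod 437)
3^256 ≡ 370^2 = 136900 ≡ 119 (mod 437)
436 = 256 + 128 + 32 + 16 + 4 in binary powers of 2.
So 3^436 ≡ 119 · 370 · 422 · 36 · 81 ≡ 347 (mod 437).
Since 347 ≠ 1, base 3 is a Fermat witness: 437 is composite.

347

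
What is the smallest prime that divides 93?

3

93 is odd.
Digit sum 12, divisible by 3.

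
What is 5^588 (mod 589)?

5^1 ≡ 5 (mod 589)
5^2 ≡ 5^2 = 25 ≡ 25 (mod 589)
5^4 ≡ 25^2 = 625 ≡ 36 (mod 589)
5^8 ≡ 36^2 = 1296 ≡ 118 (mod 589)
5^16 ≡ 118^2 = 13924 ≡ 377 (mod 589)
5^32 ≡ 377^2 = 142129 ≡ 180 (mod 589)
5^64 ≡ 180^2 = 32400 ≡ 5 (mod 589)
5^128 ≡ 5^2 = 25 ≡ 25 (mod 589)
5^256 ≡ 25^2 = 625 ≡ 36 (mod 589)
5^512 ≡ 36^2 = 1296 ≡ 118 (mod 589)
588 = 512 + 64 + 8 + 4 in binary powers of 2.
So 5^588 ≡ 118 · 5 · 118 · 36 ≡ 125 (mod 589).
Since 125 ≠ 1, base 5 is a Fermat witness: 589 is composite.

125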